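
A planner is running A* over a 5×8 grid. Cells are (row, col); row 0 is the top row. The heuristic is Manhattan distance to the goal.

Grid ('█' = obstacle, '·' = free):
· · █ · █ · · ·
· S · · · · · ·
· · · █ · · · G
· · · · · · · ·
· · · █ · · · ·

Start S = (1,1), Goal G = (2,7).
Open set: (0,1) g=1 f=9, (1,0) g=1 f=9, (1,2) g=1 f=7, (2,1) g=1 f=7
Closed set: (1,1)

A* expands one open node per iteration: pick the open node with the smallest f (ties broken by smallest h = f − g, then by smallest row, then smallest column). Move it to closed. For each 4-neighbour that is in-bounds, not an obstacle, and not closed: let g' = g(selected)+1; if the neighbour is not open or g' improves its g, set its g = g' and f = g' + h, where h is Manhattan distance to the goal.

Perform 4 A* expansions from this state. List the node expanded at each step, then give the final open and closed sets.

order=[(1,2) → (1,3) → (1,4) → (1,5)]; open=[(0,1) g=1 f=9, (0,3) g=3 f=9, (0,5) g=5 f=9, (1,0) g=1 f=9, (1,6) g=5 f=7, (2,1) g=1 f=7, (2,2) g=2 f=7, (2,4) g=4 f=7, (2,5) g=5 f=7]; closed=[(1,1), (1,2), (1,3), (1,4), (1,5)]

step 1: expand (1,2) (f=7, h=6) → closed; open now [(0,1) g=1 f=9, (1,0) g=1 f=9, (1,3) g=2 f=7, (2,1) g=1 f=7, (2,2) g=2 f=7]
step 2: expand (1,3) (f=7, h=5) → closed; open now [(0,1) g=1 f=9, (0,3) g=3 f=9, (1,0) g=1 f=9, (1,4) g=3 f=7, (2,1) g=1 f=7, (2,2) g=2 f=7]
step 3: expand (1,4) (f=7, h=4) → closed; open now [(0,1) g=1 f=9, (0,3) g=3 f=9, (1,0) g=1 f=9, (1,5) g=4 f=7, (2,1) g=1 f=7, (2,2) g=2 f=7, (2,4) g=4 f=7]
step 4: expand (1,5) (f=7, h=3) → closed; open now [(0,1) g=1 f=9, (0,3) g=3 f=9, (0,5) g=5 f=9, (1,0) g=1 f=9, (1,6) g=5 f=7, (2,1) g=1 f=7, (2,2) g=2 f=7, (2,4) g=4 f=7, (2,5) g=5 f=7]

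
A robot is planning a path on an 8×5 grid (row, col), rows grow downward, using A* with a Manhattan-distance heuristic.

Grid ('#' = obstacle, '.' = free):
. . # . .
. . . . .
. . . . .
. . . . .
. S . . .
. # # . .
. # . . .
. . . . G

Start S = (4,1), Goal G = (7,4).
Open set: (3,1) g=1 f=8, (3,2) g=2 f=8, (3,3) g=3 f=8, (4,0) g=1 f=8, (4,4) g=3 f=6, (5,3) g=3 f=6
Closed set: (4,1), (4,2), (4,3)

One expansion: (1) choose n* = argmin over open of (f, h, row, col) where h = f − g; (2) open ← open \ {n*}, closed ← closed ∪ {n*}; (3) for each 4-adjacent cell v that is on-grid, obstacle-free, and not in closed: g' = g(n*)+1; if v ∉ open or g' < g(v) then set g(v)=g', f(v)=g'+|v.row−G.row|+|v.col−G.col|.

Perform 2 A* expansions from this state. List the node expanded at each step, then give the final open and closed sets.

step 1: expand (4,4) (f=6, h=3) → closed; open now [(3,1) g=1 f=8, (3,2) g=2 f=8, (3,3) g=3 f=8, (3,4) g=4 f=8, (4,0) g=1 f=8, (5,3) g=3 f=6, (5,4) g=4 f=6]
step 2: expand (5,4) (f=6, h=2) → closed; open now [(3,1) g=1 f=8, (3,2) g=2 f=8, (3,3) g=3 f=8, (3,4) g=4 f=8, (4,0) g=1 f=8, (5,3) g=3 f=6, (6,4) g=5 f=6]

order=[(4,4) → (5,4)]; open=[(3,1) g=1 f=8, (3,2) g=2 f=8, (3,3) g=3 f=8, (3,4) g=4 f=8, (4,0) g=1 f=8, (5,3) g=3 f=6, (6,4) g=5 f=6]; closed=[(4,1), (4,2), (4,3), (4,4), (5,4)]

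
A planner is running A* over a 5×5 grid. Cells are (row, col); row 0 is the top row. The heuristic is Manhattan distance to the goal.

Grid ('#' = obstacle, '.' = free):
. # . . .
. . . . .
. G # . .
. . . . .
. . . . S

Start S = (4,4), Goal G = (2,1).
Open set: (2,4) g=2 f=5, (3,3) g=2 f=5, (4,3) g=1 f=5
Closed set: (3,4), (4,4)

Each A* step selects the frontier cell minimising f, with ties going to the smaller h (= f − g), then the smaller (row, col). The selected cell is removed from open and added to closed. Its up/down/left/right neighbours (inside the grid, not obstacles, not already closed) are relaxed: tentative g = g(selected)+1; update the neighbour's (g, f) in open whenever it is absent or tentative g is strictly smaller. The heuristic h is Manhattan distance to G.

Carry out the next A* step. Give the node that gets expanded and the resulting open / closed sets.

expanded=(2,4); open=[(1,4) g=3 f=7, (2,3) g=3 f=5, (3,3) g=2 f=5, (4,3) g=1 f=5]; closed=[(2,4), (3,4), (4,4)]

step 1: expand (2,4) (f=5, h=3) → closed; open now [(1,4) g=3 f=7, (2,3) g=3 f=5, (3,3) g=2 f=5, (4,3) g=1 f=5]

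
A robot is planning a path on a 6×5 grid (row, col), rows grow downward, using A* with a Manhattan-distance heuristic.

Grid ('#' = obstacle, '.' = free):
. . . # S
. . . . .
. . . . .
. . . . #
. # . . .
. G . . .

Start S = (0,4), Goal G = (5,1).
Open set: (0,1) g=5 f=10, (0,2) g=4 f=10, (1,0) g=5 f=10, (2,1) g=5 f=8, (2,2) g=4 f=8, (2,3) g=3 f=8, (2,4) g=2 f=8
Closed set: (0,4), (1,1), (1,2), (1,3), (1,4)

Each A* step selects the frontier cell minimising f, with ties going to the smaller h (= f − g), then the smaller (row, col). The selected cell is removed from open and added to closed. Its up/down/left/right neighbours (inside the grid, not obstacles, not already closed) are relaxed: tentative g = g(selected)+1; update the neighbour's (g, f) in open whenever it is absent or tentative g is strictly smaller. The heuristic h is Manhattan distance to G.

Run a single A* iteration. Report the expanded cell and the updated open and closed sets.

step 1: expand (2,1) (f=8, h=3) → closed; open now [(0,1) g=5 f=10, (0,2) g=4 f=10, (1,0) g=5 f=10, (2,0) g=6 f=10, (2,2) g=4 f=8, (2,3) g=3 f=8, (2,4) g=2 f=8, (3,1) g=6 f=8]

expanded=(2,1); open=[(0,1) g=5 f=10, (0,2) g=4 f=10, (1,0) g=5 f=10, (2,0) g=6 f=10, (2,2) g=4 f=8, (2,3) g=3 f=8, (2,4) g=2 f=8, (3,1) g=6 f=8]; closed=[(0,4), (1,1), (1,2), (1,3), (1,4), (2,1)]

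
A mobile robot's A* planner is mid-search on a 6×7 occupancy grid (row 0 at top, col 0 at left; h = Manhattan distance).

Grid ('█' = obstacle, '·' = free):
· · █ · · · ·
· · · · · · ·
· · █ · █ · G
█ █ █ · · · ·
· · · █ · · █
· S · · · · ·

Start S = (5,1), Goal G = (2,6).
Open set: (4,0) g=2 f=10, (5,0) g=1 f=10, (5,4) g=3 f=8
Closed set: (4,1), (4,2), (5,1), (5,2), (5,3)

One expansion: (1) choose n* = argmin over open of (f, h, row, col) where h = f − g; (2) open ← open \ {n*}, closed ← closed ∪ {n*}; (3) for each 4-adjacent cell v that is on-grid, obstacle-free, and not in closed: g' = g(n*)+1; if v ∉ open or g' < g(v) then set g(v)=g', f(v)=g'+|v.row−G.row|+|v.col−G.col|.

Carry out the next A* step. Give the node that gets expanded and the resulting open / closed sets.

step 1: expand (5,4) (f=8, h=5) → closed; open now [(4,0) g=2 f=10, (4,4) g=4 f=8, (5,0) g=1 f=10, (5,5) g=4 f=8]

expanded=(5,4); open=[(4,0) g=2 f=10, (4,4) g=4 f=8, (5,0) g=1 f=10, (5,5) g=4 f=8]; closed=[(4,1), (4,2), (5,1), (5,2), (5,3), (5,4)]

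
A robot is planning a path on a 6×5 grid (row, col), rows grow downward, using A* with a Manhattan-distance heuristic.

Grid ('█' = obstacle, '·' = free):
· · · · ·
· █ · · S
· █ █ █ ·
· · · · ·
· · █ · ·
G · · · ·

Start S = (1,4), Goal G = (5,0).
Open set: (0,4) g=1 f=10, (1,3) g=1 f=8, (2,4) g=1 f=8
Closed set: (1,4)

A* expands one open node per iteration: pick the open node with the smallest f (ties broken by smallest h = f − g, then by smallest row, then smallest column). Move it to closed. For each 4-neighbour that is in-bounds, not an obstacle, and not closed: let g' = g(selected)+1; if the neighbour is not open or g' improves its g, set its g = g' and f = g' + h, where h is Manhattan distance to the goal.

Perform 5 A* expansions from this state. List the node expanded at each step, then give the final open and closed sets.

order=[(1,3) → (1,2) → (2,4) → (3,4) → (3,3)]; open=[(0,2) g=3 f=10, (0,3) g=2 f=10, (0,4) g=1 f=10, (3,2) g=4 f=8, (4,3) g=4 f=8, (4,4) g=3 f=8]; closed=[(1,2), (1,3), (1,4), (2,4), (3,3), (3,4)]

step 1: expand (1,3) (f=8, h=7) → closed; open now [(0,3) g=2 f=10, (0,4) g=1 f=10, (1,2) g=2 f=8, (2,4) g=1 f=8]
step 2: expand (1,2) (f=8, h=6) → closed; open now [(0,2) g=3 f=10, (0,3) g=2 f=10, (0,4) g=1 f=10, (2,4) g=1 f=8]
step 3: expand (2,4) (f=8, h=7) → closed; open now [(0,2) g=3 f=10, (0,3) g=2 f=10, (0,4) g=1 f=10, (3,4) g=2 f=8]
step 4: expand (3,4) (f=8, h=6) → closed; open now [(0,2) g=3 f=10, (0,3) g=2 f=10, (0,4) g=1 f=10, (3,3) g=3 f=8, (4,4) g=3 f=8]
step 5: expand (3,3) (f=8, h=5) → closed; open now [(0,2) g=3 f=10, (0,3) g=2 f=10, (0,4) g=1 f=10, (3,2) g=4 f=8, (4,3) g=4 f=8, (4,4) g=3 f=8]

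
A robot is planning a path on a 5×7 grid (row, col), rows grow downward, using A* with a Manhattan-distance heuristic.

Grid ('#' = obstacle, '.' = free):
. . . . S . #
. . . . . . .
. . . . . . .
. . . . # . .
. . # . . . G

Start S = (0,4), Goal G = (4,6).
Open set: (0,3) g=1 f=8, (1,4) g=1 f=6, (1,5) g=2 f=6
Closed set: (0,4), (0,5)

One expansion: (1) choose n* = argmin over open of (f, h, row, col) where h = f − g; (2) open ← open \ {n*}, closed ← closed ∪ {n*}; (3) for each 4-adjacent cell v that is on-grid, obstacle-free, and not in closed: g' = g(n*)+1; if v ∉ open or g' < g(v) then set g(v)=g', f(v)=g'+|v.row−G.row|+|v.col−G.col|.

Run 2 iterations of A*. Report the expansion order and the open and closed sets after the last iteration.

order=[(1,5) → (1,6)]; open=[(0,3) g=1 f=8, (1,4) g=1 f=6, (2,5) g=3 f=6, (2,6) g=4 f=6]; closed=[(0,4), (0,5), (1,5), (1,6)]

step 1: expand (1,5) (f=6, h=4) → closed; open now [(0,3) g=1 f=8, (1,4) g=1 f=6, (1,6) g=3 f=6, (2,5) g=3 f=6]
step 2: expand (1,6) (f=6, h=3) → closed; open now [(0,3) g=1 f=8, (1,4) g=1 f=6, (2,5) g=3 f=6, (2,6) g=4 f=6]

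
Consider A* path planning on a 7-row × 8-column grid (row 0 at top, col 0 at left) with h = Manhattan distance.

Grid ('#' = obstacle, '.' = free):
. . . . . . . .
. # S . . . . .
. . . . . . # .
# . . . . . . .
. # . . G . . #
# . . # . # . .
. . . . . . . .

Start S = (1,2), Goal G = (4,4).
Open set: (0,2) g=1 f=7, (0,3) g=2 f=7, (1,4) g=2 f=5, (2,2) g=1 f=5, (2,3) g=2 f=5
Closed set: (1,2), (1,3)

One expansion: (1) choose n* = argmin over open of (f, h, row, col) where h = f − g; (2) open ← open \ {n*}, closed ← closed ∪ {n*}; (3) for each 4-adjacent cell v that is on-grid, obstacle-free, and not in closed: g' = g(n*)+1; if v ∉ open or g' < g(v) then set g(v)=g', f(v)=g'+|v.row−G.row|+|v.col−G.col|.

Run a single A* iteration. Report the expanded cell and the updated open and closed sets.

expanded=(1,4); open=[(0,2) g=1 f=7, (0,3) g=2 f=7, (0,4) g=3 f=7, (1,5) g=3 f=7, (2,2) g=1 f=5, (2,3) g=2 f=5, (2,4) g=3 f=5]; closed=[(1,2), (1,3), (1,4)]

step 1: expand (1,4) (f=5, h=3) → closed; open now [(0,2) g=1 f=7, (0,3) g=2 f=7, (0,4) g=3 f=7, (1,5) g=3 f=7, (2,2) g=1 f=5, (2,3) g=2 f=5, (2,4) g=3 f=5]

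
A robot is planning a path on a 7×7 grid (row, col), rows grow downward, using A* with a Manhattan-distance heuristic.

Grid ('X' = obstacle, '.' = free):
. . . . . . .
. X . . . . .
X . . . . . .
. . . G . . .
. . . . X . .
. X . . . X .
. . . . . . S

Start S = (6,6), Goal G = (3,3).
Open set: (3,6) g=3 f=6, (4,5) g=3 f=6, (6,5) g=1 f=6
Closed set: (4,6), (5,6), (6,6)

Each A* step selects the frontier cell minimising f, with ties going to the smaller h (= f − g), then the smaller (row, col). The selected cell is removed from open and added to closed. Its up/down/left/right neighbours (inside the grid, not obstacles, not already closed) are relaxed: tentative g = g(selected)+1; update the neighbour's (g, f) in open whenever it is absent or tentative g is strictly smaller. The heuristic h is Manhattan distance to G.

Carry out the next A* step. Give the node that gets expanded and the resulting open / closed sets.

expanded=(3,6); open=[(2,6) g=4 f=8, (3,5) g=4 f=6, (4,5) g=3 f=6, (6,5) g=1 f=6]; closed=[(3,6), (4,6), (5,6), (6,6)]

step 1: expand (3,6) (f=6, h=3) → closed; open now [(2,6) g=4 f=8, (3,5) g=4 f=6, (4,5) g=3 f=6, (6,5) g=1 f=6]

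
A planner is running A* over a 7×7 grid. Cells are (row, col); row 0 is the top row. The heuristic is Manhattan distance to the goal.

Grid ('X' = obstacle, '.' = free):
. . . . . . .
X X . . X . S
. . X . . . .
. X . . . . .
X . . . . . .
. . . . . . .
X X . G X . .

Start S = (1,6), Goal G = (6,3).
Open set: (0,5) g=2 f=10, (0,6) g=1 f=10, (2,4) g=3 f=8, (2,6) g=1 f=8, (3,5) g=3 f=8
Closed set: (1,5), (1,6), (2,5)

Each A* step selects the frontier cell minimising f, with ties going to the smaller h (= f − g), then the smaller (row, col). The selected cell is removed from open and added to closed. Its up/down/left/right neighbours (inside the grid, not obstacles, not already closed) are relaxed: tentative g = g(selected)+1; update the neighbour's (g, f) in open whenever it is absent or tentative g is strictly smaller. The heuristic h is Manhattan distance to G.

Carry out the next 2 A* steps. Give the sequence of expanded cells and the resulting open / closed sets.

step 1: expand (2,4) (f=8, h=5) → closed; open now [(0,5) g=2 f=10, (0,6) g=1 f=10, (2,3) g=4 f=8, (2,6) g=1 f=8, (3,4) g=4 f=8, (3,5) g=3 f=8]
step 2: expand (2,3) (f=8, h=4) → closed; open now [(0,5) g=2 f=10, (0,6) g=1 f=10, (1,3) g=5 f=10, (2,6) g=1 f=8, (3,3) g=5 f=8, (3,4) g=4 f=8, (3,5) g=3 f=8]

order=[(2,4) → (2,3)]; open=[(0,5) g=2 f=10, (0,6) g=1 f=10, (1,3) g=5 f=10, (2,6) g=1 f=8, (3,3) g=5 f=8, (3,4) g=4 f=8, (3,5) g=3 f=8]; closed=[(1,5), (1,6), (2,3), (2,4), (2,5)]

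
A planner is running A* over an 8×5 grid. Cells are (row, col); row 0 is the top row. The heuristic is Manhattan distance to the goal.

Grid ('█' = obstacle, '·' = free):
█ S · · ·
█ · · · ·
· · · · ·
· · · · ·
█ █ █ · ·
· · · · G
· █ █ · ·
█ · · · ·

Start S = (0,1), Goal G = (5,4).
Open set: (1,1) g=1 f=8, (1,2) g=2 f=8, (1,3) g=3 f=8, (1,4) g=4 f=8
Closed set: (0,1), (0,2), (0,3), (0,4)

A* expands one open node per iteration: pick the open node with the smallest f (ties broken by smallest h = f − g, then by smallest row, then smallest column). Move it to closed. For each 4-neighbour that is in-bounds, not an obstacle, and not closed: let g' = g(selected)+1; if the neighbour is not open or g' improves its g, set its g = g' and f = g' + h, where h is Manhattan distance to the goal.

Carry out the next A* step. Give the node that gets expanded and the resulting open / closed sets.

expanded=(1,4); open=[(1,1) g=1 f=8, (1,2) g=2 f=8, (1,3) g=3 f=8, (2,4) g=5 f=8]; closed=[(0,1), (0,2), (0,3), (0,4), (1,4)]

step 1: expand (1,4) (f=8, h=4) → closed; open now [(1,1) g=1 f=8, (1,2) g=2 f=8, (1,3) g=3 f=8, (2,4) g=5 f=8]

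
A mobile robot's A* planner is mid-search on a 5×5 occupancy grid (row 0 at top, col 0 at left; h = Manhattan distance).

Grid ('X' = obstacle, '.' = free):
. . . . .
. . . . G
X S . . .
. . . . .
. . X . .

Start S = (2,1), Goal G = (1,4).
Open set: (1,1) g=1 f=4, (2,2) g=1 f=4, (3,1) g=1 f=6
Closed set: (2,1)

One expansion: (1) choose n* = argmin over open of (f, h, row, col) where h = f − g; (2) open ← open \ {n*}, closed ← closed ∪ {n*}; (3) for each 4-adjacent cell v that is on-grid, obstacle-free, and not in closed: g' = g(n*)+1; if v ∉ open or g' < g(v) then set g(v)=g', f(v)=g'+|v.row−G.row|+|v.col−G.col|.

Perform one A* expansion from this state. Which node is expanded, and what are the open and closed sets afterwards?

step 1: expand (1,1) (f=4, h=3) → closed; open now [(0,1) g=2 f=6, (1,0) g=2 f=6, (1,2) g=2 f=4, (2,2) g=1 f=4, (3,1) g=1 f=6]

expanded=(1,1); open=[(0,1) g=2 f=6, (1,0) g=2 f=6, (1,2) g=2 f=4, (2,2) g=1 f=4, (3,1) g=1 f=6]; closed=[(1,1), (2,1)]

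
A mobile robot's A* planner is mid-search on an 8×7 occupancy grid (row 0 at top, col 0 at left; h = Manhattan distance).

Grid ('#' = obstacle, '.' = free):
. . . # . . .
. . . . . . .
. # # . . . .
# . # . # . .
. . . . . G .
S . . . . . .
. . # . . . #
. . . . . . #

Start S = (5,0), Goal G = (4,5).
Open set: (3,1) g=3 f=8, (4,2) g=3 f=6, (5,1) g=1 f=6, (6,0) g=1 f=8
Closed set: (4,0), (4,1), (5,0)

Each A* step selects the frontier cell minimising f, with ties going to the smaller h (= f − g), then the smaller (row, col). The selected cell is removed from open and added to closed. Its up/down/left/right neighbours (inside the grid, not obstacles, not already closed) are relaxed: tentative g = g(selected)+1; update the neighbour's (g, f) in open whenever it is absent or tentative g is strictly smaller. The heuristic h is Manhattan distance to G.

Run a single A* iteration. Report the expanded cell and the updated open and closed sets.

expanded=(4,2); open=[(3,1) g=3 f=8, (4,3) g=4 f=6, (5,1) g=1 f=6, (5,2) g=4 f=8, (6,0) g=1 f=8]; closed=[(4,0), (4,1), (4,2), (5,0)]

step 1: expand (4,2) (f=6, h=3) → closed; open now [(3,1) g=3 f=8, (4,3) g=4 f=6, (5,1) g=1 f=6, (5,2) g=4 f=8, (6,0) g=1 f=8]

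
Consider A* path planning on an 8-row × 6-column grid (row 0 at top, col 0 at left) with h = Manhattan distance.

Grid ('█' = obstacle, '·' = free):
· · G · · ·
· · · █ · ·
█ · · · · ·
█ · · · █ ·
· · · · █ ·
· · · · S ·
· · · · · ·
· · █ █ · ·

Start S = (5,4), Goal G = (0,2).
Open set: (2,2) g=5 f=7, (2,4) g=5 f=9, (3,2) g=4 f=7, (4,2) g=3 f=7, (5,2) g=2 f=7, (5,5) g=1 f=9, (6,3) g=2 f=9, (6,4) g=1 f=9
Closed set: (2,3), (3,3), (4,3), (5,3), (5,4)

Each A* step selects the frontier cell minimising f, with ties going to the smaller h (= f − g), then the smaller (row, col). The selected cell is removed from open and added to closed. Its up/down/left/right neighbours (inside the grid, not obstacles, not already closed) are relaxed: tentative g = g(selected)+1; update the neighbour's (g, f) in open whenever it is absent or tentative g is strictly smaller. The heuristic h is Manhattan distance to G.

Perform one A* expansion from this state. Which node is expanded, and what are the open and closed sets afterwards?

step 1: expand (2,2) (f=7, h=2) → closed; open now [(1,2) g=6 f=7, (2,1) g=6 f=9, (2,4) g=5 f=9, (3,2) g=4 f=7, (4,2) g=3 f=7, (5,2) g=2 f=7, (5,5) g=1 f=9, (6,3) g=2 f=9, (6,4) g=1 f=9]

expanded=(2,2); open=[(1,2) g=6 f=7, (2,1) g=6 f=9, (2,4) g=5 f=9, (3,2) g=4 f=7, (4,2) g=3 f=7, (5,2) g=2 f=7, (5,5) g=1 f=9, (6,3) g=2 f=9, (6,4) g=1 f=9]; closed=[(2,2), (2,3), (3,3), (4,3), (5,3), (5,4)]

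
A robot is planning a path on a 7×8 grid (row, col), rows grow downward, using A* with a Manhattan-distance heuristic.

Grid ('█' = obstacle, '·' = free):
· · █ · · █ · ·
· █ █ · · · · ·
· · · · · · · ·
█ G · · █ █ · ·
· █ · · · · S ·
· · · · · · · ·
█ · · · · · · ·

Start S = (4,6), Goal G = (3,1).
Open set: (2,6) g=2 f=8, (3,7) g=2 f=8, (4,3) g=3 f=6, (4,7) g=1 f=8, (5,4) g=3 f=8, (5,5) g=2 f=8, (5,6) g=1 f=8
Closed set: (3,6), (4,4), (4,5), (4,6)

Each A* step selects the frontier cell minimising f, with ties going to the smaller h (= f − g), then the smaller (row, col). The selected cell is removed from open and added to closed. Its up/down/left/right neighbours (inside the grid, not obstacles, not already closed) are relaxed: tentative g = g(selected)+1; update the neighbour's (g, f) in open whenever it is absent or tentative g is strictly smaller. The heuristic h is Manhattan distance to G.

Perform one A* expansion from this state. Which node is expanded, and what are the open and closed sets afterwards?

expanded=(4,3); open=[(2,6) g=2 f=8, (3,3) g=4 f=6, (3,7) g=2 f=8, (4,2) g=4 f=6, (4,7) g=1 f=8, (5,3) g=4 f=8, (5,4) g=3 f=8, (5,5) g=2 f=8, (5,6) g=1 f=8]; closed=[(3,6), (4,3), (4,4), (4,5), (4,6)]

step 1: expand (4,3) (f=6, h=3) → closed; open now [(2,6) g=2 f=8, (3,3) g=4 f=6, (3,7) g=2 f=8, (4,2) g=4 f=6, (4,7) g=1 f=8, (5,3) g=4 f=8, (5,4) g=3 f=8, (5,5) g=2 f=8, (5,6) g=1 f=8]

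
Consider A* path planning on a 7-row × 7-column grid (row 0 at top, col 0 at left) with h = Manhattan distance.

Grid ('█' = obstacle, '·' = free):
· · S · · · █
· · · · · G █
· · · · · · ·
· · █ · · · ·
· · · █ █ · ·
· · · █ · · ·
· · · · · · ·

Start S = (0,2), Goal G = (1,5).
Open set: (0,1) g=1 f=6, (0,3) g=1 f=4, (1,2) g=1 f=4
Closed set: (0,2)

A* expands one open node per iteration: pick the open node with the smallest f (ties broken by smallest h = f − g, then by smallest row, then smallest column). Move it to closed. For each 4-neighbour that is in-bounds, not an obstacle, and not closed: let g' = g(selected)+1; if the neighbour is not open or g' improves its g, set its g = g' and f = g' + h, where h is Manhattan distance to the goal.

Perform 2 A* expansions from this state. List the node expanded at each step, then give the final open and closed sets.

step 1: expand (0,3) (f=4, h=3) → closed; open now [(0,1) g=1 f=6, (0,4) g=2 f=4, (1,2) g=1 f=4, (1,3) g=2 f=4]
step 2: expand (0,4) (f=4, h=2) → closed; open now [(0,1) g=1 f=6, (0,5) g=3 f=4, (1,2) g=1 f=4, (1,3) g=2 f=4, (1,4) g=3 f=4]

order=[(0,3) → (0,4)]; open=[(0,1) g=1 f=6, (0,5) g=3 f=4, (1,2) g=1 f=4, (1,3) g=2 f=4, (1,4) g=3 f=4]; closed=[(0,2), (0,3), (0,4)]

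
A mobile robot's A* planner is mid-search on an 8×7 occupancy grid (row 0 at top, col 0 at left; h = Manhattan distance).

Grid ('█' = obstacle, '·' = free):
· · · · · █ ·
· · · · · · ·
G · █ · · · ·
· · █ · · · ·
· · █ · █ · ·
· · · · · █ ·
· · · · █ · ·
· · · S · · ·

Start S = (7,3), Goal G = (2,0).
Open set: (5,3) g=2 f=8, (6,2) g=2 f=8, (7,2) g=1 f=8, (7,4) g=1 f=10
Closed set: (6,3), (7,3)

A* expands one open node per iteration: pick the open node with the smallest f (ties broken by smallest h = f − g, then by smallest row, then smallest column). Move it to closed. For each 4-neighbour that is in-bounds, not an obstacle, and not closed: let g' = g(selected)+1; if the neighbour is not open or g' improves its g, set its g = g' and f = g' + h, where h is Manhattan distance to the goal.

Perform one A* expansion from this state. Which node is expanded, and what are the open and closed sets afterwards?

step 1: expand (5,3) (f=8, h=6) → closed; open now [(4,3) g=3 f=8, (5,2) g=3 f=8, (5,4) g=3 f=10, (6,2) g=2 f=8, (7,2) g=1 f=8, (7,4) g=1 f=10]

expanded=(5,3); open=[(4,3) g=3 f=8, (5,2) g=3 f=8, (5,4) g=3 f=10, (6,2) g=2 f=8, (7,2) g=1 f=8, (7,4) g=1 f=10]; closed=[(5,3), (6,3), (7,3)]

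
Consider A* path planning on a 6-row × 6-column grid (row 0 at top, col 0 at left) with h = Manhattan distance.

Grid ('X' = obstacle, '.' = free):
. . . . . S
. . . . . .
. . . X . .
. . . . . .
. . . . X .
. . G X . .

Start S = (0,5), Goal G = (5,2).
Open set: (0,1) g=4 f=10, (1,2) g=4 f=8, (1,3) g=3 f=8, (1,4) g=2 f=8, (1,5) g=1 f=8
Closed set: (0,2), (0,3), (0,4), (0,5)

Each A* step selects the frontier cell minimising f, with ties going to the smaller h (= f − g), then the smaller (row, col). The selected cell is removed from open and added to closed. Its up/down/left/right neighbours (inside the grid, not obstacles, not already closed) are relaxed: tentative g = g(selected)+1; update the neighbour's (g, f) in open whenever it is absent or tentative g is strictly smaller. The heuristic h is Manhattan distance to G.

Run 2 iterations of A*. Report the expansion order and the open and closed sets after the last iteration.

step 1: expand (1,2) (f=8, h=4) → closed; open now [(0,1) g=4 f=10, (1,1) g=5 f=10, (1,3) g=3 f=8, (1,4) g=2 f=8, (1,5) g=1 f=8, (2,2) g=5 f=8]
step 2: expand (2,2) (f=8, h=3) → closed; open now [(0,1) g=4 f=10, (1,1) g=5 f=10, (1,3) g=3 f=8, (1,4) g=2 f=8, (1,5) g=1 f=8, (2,1) g=6 f=10, (3,2) g=6 f=8]

order=[(1,2) → (2,2)]; open=[(0,1) g=4 f=10, (1,1) g=5 f=10, (1,3) g=3 f=8, (1,4) g=2 f=8, (1,5) g=1 f=8, (2,1) g=6 f=10, (3,2) g=6 f=8]; closed=[(0,2), (0,3), (0,4), (0,5), (1,2), (2,2)]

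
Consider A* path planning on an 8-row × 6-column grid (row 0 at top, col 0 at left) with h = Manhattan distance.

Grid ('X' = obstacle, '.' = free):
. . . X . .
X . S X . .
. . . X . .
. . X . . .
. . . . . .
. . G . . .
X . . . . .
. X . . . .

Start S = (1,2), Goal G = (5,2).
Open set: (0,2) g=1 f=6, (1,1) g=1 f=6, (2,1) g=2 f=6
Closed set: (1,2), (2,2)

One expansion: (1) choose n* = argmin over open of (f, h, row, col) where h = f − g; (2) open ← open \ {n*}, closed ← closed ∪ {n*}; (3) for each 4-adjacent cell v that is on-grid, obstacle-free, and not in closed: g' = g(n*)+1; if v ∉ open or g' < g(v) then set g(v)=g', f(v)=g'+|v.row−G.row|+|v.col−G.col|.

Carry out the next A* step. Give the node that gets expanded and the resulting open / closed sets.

step 1: expand (2,1) (f=6, h=4) → closed; open now [(0,2) g=1 f=6, (1,1) g=1 f=6, (2,0) g=3 f=8, (3,1) g=3 f=6]

expanded=(2,1); open=[(0,2) g=1 f=6, (1,1) g=1 f=6, (2,0) g=3 f=8, (3,1) g=3 f=6]; closed=[(1,2), (2,1), (2,2)]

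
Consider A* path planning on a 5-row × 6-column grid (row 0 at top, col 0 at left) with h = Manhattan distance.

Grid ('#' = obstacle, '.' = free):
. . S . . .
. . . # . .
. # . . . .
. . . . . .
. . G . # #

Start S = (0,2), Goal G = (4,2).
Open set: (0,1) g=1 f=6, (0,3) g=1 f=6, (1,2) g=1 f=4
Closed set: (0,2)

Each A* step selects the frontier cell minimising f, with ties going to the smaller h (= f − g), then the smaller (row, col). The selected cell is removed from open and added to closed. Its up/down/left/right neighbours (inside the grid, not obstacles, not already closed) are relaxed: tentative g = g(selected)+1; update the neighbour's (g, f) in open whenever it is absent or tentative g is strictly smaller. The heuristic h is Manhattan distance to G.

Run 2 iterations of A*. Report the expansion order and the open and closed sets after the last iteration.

order=[(1,2) → (2,2)]; open=[(0,1) g=1 f=6, (0,3) g=1 f=6, (1,1) g=2 f=6, (2,3) g=3 f=6, (3,2) g=3 f=4]; closed=[(0,2), (1,2), (2,2)]

step 1: expand (1,2) (f=4, h=3) → closed; open now [(0,1) g=1 f=6, (0,3) g=1 f=6, (1,1) g=2 f=6, (2,2) g=2 f=4]
step 2: expand (2,2) (f=4, h=2) → closed; open now [(0,1) g=1 f=6, (0,3) g=1 f=6, (1,1) g=2 f=6, (2,3) g=3 f=6, (3,2) g=3 f=4]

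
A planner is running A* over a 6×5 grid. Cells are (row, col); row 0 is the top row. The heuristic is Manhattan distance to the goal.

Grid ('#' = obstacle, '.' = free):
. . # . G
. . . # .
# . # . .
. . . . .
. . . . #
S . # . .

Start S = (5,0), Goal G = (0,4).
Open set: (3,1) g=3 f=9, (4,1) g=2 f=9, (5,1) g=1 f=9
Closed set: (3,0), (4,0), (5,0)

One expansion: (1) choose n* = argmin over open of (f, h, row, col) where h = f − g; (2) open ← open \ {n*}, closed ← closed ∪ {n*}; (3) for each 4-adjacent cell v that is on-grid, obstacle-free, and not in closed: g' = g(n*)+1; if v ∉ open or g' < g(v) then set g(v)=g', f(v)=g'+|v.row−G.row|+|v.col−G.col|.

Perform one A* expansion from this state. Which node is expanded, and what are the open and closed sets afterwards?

expanded=(3,1); open=[(2,1) g=4 f=9, (3,2) g=4 f=9, (4,1) g=2 f=9, (5,1) g=1 f=9]; closed=[(3,0), (3,1), (4,0), (5,0)]

step 1: expand (3,1) (f=9, h=6) → closed; open now [(2,1) g=4 f=9, (3,2) g=4 f=9, (4,1) g=2 f=9, (5,1) g=1 f=9]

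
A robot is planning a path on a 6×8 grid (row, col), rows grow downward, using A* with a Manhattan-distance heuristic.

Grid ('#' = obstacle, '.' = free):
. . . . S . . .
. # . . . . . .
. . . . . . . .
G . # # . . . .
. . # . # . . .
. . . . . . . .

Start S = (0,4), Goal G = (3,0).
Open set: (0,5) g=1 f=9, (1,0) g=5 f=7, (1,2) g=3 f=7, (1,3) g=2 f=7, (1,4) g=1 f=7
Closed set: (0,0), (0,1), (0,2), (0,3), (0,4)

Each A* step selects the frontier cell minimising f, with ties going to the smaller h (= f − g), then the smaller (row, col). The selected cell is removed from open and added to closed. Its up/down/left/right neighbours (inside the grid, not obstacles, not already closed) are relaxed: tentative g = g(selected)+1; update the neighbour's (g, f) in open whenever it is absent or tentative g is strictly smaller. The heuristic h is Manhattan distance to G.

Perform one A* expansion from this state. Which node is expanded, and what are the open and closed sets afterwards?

expanded=(1,0); open=[(0,5) g=1 f=9, (1,2) g=3 f=7, (1,3) g=2 f=7, (1,4) g=1 f=7, (2,0) g=6 f=7]; closed=[(0,0), (0,1), (0,2), (0,3), (0,4), (1,0)]

step 1: expand (1,0) (f=7, h=2) → closed; open now [(0,5) g=1 f=9, (1,2) g=3 f=7, (1,3) g=2 f=7, (1,4) g=1 f=7, (2,0) g=6 f=7]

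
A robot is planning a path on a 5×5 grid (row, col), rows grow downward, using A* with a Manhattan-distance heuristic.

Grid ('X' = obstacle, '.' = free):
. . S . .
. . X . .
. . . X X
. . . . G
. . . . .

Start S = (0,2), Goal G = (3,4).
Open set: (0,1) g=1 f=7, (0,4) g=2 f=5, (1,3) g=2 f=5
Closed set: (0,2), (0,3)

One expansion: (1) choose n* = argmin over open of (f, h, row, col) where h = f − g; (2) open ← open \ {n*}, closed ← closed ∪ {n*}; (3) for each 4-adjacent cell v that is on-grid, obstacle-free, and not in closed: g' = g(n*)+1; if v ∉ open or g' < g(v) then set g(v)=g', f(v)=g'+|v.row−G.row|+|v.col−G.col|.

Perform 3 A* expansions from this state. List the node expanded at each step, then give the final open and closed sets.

order=[(0,4) → (1,4) → (1,3)]; open=[(0,1) g=1 f=7]; closed=[(0,2), (0,3), (0,4), (1,3), (1,4)]

step 1: expand (0,4) (f=5, h=3) → closed; open now [(0,1) g=1 f=7, (1,3) g=2 f=5, (1,4) g=3 f=5]
step 2: expand (1,4) (f=5, h=2) → closed; open now [(0,1) g=1 f=7, (1,3) g=2 f=5]
step 3: expand (1,3) (f=5, h=3) → closed; open now [(0,1) g=1 f=7]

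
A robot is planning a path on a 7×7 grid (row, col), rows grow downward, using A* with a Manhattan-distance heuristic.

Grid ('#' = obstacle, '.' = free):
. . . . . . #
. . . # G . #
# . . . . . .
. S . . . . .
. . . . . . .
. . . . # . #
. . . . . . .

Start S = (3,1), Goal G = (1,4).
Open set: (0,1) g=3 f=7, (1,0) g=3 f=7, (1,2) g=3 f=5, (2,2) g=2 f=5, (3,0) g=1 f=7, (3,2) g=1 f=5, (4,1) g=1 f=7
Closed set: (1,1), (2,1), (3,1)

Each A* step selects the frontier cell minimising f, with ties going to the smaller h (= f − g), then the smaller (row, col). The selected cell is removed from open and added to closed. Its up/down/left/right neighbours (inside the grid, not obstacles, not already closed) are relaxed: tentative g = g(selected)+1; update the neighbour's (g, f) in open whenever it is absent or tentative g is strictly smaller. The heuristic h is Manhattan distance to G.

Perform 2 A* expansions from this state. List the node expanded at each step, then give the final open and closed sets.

step 1: expand (1,2) (f=5, h=2) → closed; open now [(0,1) g=3 f=7, (0,2) g=4 f=7, (1,0) g=3 f=7, (2,2) g=2 f=5, (3,0) g=1 f=7, (3,2) g=1 f=5, (4,1) g=1 f=7]
step 2: expand (2,2) (f=5, h=3) → closed; open now [(0,1) g=3 f=7, (0,2) g=4 f=7, (1,0) g=3 f=7, (2,3) g=3 f=5, (3,0) g=1 f=7, (3,2) g=1 f=5, (4,1) g=1 f=7]

order=[(1,2) → (2,2)]; open=[(0,1) g=3 f=7, (0,2) g=4 f=7, (1,0) g=3 f=7, (2,3) g=3 f=5, (3,0) g=1 f=7, (3,2) g=1 f=5, (4,1) g=1 f=7]; closed=[(1,1), (1,2), (2,1), (2,2), (3,1)]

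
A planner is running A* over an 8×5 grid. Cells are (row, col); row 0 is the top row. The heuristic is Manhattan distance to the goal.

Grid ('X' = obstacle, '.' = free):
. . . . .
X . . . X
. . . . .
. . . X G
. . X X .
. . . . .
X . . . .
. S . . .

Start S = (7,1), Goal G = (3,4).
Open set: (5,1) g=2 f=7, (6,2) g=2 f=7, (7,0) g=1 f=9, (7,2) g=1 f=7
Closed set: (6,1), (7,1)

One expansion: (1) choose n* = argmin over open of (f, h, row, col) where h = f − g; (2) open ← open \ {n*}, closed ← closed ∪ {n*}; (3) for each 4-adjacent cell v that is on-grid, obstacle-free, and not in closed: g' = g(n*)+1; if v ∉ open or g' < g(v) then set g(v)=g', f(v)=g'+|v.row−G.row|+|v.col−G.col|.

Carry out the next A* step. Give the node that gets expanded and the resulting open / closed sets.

step 1: expand (5,1) (f=7, h=5) → closed; open now [(4,1) g=3 f=7, (5,0) g=3 f=9, (5,2) g=3 f=7, (6,2) g=2 f=7, (7,0) g=1 f=9, (7,2) g=1 f=7]

expanded=(5,1); open=[(4,1) g=3 f=7, (5,0) g=3 f=9, (5,2) g=3 f=7, (6,2) g=2 f=7, (7,0) g=1 f=9, (7,2) g=1 f=7]; closed=[(5,1), (6,1), (7,1)]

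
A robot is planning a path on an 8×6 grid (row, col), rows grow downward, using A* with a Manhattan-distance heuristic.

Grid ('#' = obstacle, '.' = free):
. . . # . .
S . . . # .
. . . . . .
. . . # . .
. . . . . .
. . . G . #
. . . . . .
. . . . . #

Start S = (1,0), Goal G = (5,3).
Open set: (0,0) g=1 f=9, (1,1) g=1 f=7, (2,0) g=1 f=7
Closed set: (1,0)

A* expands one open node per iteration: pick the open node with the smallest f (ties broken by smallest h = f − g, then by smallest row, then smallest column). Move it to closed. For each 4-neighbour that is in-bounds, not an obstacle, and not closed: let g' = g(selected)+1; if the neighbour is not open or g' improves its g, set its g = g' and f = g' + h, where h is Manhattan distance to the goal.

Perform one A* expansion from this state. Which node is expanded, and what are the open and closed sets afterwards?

step 1: expand (1,1) (f=7, h=6) → closed; open now [(0,0) g=1 f=9, (0,1) g=2 f=9, (1,2) g=2 f=7, (2,0) g=1 f=7, (2,1) g=2 f=7]

expanded=(1,1); open=[(0,0) g=1 f=9, (0,1) g=2 f=9, (1,2) g=2 f=7, (2,0) g=1 f=7, (2,1) g=2 f=7]; closed=[(1,0), (1,1)]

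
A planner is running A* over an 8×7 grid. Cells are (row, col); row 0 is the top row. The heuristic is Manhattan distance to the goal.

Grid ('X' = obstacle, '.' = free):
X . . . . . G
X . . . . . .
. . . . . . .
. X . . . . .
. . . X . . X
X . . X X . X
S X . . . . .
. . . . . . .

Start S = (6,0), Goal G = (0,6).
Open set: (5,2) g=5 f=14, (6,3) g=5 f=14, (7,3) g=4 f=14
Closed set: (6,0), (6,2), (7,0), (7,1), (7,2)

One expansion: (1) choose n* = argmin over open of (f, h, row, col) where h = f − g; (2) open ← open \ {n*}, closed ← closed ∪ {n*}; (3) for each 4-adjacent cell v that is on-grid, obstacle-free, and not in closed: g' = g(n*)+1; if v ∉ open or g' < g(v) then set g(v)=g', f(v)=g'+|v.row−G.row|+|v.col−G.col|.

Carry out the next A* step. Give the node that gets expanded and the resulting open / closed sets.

expanded=(5,2); open=[(4,2) g=6 f=14, (5,1) g=6 f=16, (6,3) g=5 f=14, (7,3) g=4 f=14]; closed=[(5,2), (6,0), (6,2), (7,0), (7,1), (7,2)]

step 1: expand (5,2) (f=14, h=9) → closed; open now [(4,2) g=6 f=14, (5,1) g=6 f=16, (6,3) g=5 f=14, (7,3) g=4 f=14]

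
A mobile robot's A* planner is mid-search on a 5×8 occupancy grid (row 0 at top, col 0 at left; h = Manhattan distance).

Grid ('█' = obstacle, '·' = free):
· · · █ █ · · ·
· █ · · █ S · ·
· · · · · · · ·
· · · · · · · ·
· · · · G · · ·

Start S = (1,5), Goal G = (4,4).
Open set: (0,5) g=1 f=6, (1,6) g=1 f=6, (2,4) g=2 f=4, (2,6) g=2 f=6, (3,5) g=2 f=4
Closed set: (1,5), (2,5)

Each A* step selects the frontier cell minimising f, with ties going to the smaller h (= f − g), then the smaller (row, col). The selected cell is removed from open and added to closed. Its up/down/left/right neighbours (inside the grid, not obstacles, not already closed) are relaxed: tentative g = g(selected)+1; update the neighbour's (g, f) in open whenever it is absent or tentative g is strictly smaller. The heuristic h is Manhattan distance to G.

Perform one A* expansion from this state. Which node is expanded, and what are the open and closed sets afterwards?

step 1: expand (2,4) (f=4, h=2) → closed; open now [(0,5) g=1 f=6, (1,6) g=1 f=6, (2,3) g=3 f=6, (2,6) g=2 f=6, (3,4) g=3 f=4, (3,5) g=2 f=4]

expanded=(2,4); open=[(0,5) g=1 f=6, (1,6) g=1 f=6, (2,3) g=3 f=6, (2,6) g=2 f=6, (3,4) g=3 f=4, (3,5) g=2 f=4]; closed=[(1,5), (2,4), (2,5)]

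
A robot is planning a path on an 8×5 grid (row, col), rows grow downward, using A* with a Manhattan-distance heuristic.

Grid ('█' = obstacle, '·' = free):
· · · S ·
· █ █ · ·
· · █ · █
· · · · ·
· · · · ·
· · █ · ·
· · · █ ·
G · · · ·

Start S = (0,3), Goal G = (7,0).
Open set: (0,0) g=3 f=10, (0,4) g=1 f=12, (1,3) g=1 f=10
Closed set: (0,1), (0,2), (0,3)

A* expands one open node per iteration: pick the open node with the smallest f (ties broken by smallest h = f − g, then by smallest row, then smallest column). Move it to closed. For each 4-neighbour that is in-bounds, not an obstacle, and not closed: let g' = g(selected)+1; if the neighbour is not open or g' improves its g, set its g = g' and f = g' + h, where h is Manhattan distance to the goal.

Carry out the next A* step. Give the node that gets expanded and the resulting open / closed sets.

expanded=(0,0); open=[(0,4) g=1 f=12, (1,0) g=4 f=10, (1,3) g=1 f=10]; closed=[(0,0), (0,1), (0,2), (0,3)]

step 1: expand (0,0) (f=10, h=7) → closed; open now [(0,4) g=1 f=12, (1,0) g=4 f=10, (1,3) g=1 f=10]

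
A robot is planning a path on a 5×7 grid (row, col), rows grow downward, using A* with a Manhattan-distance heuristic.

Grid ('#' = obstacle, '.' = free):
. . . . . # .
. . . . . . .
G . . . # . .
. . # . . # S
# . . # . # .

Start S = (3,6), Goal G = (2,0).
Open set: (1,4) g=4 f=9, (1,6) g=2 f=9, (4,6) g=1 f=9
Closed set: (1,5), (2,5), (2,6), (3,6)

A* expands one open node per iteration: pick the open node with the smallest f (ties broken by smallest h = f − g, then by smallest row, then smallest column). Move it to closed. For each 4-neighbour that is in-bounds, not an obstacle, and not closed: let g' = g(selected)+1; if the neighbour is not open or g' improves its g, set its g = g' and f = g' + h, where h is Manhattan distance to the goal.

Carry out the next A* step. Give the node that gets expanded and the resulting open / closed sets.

expanded=(1,4); open=[(0,4) g=5 f=11, (1,3) g=5 f=9, (1,6) g=2 f=9, (4,6) g=1 f=9]; closed=[(1,4), (1,5), (2,5), (2,6), (3,6)]

step 1: expand (1,4) (f=9, h=5) → closed; open now [(0,4) g=5 f=11, (1,3) g=5 f=9, (1,6) g=2 f=9, (4,6) g=1 f=9]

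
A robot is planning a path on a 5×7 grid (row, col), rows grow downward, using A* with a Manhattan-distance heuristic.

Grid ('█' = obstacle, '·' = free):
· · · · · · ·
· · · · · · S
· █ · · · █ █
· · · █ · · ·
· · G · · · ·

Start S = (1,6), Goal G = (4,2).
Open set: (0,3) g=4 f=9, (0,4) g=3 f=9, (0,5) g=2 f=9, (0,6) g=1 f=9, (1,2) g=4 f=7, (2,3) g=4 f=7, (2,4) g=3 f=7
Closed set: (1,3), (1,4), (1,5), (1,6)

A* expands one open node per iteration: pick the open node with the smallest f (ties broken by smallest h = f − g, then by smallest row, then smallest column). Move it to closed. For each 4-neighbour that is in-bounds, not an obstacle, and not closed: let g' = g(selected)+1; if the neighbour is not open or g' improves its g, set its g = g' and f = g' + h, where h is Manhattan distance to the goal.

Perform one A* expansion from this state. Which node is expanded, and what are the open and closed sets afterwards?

expanded=(1,2); open=[(0,2) g=5 f=9, (0,3) g=4 f=9, (0,4) g=3 f=9, (0,5) g=2 f=9, (0,6) g=1 f=9, (1,1) g=5 f=9, (2,2) g=5 f=7, (2,3) g=4 f=7, (2,4) g=3 f=7]; closed=[(1,2), (1,3), (1,4), (1,5), (1,6)]

step 1: expand (1,2) (f=7, h=3) → closed; open now [(0,2) g=5 f=9, (0,3) g=4 f=9, (0,4) g=3 f=9, (0,5) g=2 f=9, (0,6) g=1 f=9, (1,1) g=5 f=9, (2,2) g=5 f=7, (2,3) g=4 f=7, (2,4) g=3 f=7]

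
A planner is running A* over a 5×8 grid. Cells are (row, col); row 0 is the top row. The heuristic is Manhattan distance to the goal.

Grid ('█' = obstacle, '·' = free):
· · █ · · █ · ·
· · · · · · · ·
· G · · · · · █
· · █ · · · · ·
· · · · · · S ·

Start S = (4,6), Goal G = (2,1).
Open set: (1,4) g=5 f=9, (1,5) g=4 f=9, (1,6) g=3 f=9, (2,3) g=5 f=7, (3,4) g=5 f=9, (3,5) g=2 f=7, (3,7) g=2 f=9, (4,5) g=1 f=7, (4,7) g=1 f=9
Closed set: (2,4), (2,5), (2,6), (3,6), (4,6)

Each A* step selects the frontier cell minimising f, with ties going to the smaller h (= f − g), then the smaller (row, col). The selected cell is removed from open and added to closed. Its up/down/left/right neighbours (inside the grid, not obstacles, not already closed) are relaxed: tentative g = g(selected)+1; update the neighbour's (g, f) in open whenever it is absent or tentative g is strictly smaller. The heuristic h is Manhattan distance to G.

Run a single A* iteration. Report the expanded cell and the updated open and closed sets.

step 1: expand (2,3) (f=7, h=2) → closed; open now [(1,3) g=6 f=9, (1,4) g=5 f=9, (1,5) g=4 f=9, (1,6) g=3 f=9, (2,2) g=6 f=7, (3,3) g=6 f=9, (3,4) g=5 f=9, (3,5) g=2 f=7, (3,7) g=2 f=9, (4,5) g=1 f=7, (4,7) g=1 f=9]

expanded=(2,3); open=[(1,3) g=6 f=9, (1,4) g=5 f=9, (1,5) g=4 f=9, (1,6) g=3 f=9, (2,2) g=6 f=7, (3,3) g=6 f=9, (3,4) g=5 f=9, (3,5) g=2 f=7, (3,7) g=2 f=9, (4,5) g=1 f=7, (4,7) g=1 f=9]; closed=[(2,3), (2,4), (2,5), (2,6), (3,6), (4,6)]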